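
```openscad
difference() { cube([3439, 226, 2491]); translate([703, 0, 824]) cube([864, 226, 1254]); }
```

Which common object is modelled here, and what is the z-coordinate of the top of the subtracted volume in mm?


A wall with a window opening. The window head height is 2078 mm.

A wall with a rectangular opening subtracted — a window. Sill at z = 824, opening 1254 mm tall, so the head is at 824 + 1254 = 2078 mm.


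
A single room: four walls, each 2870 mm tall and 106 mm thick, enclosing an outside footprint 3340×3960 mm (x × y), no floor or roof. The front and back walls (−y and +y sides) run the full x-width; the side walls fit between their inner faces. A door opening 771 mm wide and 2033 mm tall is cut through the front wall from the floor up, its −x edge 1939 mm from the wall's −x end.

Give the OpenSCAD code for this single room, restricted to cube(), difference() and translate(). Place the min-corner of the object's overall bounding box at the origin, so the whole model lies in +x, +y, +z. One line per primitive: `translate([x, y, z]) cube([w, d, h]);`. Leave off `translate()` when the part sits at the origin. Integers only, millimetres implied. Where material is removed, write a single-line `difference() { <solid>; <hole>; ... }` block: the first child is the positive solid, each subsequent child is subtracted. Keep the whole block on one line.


difference() { cube([3340, 106, 2870]); translate([1939, 0, 0]) cube([771, 106, 2033]); }
translate([0, 3854, 0]) cube([3340, 106, 2870]);
translate([0, 106, 0]) cube([106, 3748, 2870]);
translate([3234, 106, 0]) cube([106, 3748, 2870]);


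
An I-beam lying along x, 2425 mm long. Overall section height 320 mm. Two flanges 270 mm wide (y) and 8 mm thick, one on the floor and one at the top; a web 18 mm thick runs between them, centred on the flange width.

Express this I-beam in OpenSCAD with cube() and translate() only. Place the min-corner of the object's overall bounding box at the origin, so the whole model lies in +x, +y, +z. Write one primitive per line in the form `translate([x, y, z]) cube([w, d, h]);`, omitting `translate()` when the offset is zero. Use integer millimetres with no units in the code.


cube([2425, 270, 8]);
translate([0, 126, 8]) cube([2425, 18, 304]);
translate([0, 0, 312]) cube([2425, 270, 8]);


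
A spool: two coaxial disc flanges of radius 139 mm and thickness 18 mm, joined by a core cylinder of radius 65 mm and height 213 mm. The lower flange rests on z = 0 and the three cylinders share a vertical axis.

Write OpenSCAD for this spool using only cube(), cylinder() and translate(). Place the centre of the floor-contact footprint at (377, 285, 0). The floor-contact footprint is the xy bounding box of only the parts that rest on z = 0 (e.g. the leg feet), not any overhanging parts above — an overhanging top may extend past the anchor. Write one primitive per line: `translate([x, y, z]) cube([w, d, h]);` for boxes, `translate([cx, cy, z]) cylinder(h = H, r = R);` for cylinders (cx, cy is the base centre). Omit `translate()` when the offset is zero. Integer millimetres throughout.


translate([377, 285, 0]) cylinder(h = 18, r = 139);
translate([377, 285, 18]) cylinder(h = 213, r = 65);
translate([377, 285, 231]) cylinder(h = 18, r = 139);


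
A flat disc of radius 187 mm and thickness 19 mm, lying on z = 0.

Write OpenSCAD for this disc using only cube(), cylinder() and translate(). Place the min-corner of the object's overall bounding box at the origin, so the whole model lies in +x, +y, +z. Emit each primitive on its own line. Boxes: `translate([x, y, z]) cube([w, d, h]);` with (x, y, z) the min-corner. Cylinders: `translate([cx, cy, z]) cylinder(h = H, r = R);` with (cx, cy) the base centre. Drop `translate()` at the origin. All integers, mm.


translate([187, 187, 0]) cylinder(h = 19, r = 187);


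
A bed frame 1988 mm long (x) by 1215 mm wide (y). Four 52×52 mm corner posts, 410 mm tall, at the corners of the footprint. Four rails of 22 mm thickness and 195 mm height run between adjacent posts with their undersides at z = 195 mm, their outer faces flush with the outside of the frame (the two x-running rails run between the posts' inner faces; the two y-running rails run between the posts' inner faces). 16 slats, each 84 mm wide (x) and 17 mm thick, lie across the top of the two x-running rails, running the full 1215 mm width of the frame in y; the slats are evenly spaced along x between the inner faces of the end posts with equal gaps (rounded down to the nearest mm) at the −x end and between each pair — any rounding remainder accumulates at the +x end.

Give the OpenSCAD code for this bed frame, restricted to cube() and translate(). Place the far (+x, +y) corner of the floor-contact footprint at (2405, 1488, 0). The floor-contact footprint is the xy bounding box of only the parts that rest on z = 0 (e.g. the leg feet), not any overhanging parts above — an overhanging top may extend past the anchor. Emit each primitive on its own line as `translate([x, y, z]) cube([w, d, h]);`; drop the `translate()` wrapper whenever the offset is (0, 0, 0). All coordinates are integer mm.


translate([417, 273, 0]) cube([52, 52, 410]);
translate([417, 1436, 0]) cube([52, 52, 410]);
translate([2353, 273, 0]) cube([52, 52, 410]);
translate([2353, 1436, 0]) cube([52, 52, 410]);
translate([469, 273, 195]) cube([1884, 22, 195]);
translate([469, 1466, 195]) cube([1884, 22, 195]);
translate([417, 325, 195]) cube([22, 1111, 195]);
translate([2383, 325, 195]) cube([22, 1111, 195]);
translate([500, 273, 390]) cube([84, 1215, 17]);
translate([615, 273, 390]) cube([84, 1215, 17]);
translate([730, 273, 390]) cube([84, 1215, 17]);
translate([845, 273, 390]) cube([84, 1215, 17]);
translate([960, 273, 390]) cube([84, 1215, 17]);
translate([1075, 273, 390]) cube([84, 1215, 17]);
translate([1190, 273, 390]) cube([84, 1215, 17]);
translate([1305, 273, 390]) cube([84, 1215, 17]);
translate([1420, 273, 390]) cube([84, 1215, 17]);
translate([1535, 273, 390]) cube([84, 1215, 17]);
translate([1650, 273, 390]) cube([84, 1215, 17]);
translate([1765, 273, 390]) cube([84, 1215, 17]);
translate([1880, 273, 390]) cube([84, 1215, 17]);
translate([1995, 273, 390]) cube([84, 1215, 17]);
translate([2110, 273, 390]) cube([84, 1215, 17]);
translate([2225, 273, 390]) cube([84, 1215, 17]);


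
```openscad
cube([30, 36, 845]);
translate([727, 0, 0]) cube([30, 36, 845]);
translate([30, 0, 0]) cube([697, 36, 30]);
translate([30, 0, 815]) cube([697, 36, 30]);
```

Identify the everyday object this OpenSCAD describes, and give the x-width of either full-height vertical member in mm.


A picture frame. The border width is 30 mm.

Four thin pieces enclosing a rectangular opening — a picture frame. The two full-height stiles are 845 mm tall; the top rail sits at z = 815 and is 30 mm tall, so the border above the opening is 845 − 815 = 30 mm, matching the stile x-width.


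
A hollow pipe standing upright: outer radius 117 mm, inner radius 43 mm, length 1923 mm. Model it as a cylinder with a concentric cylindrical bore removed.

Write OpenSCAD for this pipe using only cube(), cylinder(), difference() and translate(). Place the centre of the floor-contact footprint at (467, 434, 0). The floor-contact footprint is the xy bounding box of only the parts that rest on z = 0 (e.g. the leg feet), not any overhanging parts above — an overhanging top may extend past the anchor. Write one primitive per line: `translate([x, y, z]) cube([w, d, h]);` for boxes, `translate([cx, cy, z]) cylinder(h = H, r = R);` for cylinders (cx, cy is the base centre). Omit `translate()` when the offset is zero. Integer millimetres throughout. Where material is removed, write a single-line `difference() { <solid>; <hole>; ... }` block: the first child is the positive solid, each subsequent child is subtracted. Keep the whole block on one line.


difference() { translate([467, 434, 0]) cylinder(h = 1923, r = 117); translate([467, 434, 0]) cylinder(h = 1923, r = 43); }


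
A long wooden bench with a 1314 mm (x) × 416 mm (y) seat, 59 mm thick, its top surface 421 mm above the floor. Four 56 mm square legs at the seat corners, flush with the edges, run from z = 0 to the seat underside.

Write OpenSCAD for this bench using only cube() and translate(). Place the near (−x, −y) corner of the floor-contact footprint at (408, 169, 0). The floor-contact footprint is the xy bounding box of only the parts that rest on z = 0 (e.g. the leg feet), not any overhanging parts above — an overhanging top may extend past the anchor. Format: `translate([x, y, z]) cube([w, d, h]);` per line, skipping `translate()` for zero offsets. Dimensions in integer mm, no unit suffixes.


// leg_h = 421 − 59 = 362
translate([408, 169, 362]) cube([1314, 416, 59]);
translate([408, 169, 0]) cube([56, 56, 362]);
translate([408, 529, 0]) cube([56, 56, 362]);
translate([1666, 169, 0]) cube([56, 56, 362]);
translate([1666, 529, 0]) cube([56, 56, 362]);


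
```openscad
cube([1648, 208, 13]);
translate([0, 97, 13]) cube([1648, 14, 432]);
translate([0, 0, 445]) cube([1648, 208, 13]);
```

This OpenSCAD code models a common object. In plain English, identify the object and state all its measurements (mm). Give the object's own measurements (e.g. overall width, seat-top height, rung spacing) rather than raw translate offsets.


An I-beam lying along x, 1648 mm long. Overall section height 458 mm. Two flanges 208 mm wide (y) and 13 mm thick, one on the floor and one at the top; a web 14 mm thick runs between them, centred on the flange width.


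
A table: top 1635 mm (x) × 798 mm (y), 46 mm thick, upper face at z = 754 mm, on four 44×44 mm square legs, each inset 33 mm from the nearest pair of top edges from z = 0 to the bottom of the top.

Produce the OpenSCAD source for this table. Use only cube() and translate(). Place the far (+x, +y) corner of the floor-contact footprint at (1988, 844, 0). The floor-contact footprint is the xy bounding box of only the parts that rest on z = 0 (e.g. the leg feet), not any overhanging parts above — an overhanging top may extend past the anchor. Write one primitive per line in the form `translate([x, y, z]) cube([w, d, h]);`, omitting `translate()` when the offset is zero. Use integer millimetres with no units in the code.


translate([386, 79, 708]) cube([1635, 798, 46]);
translate([419, 112, 0]) cube([44, 44, 708]);
translate([1944, 112, 0]) cube([44, 44, 708]);
translate([419, 800, 0]) cube([44, 44, 708]);
translate([1944, 800, 0]) cube([44, 44, 708]);


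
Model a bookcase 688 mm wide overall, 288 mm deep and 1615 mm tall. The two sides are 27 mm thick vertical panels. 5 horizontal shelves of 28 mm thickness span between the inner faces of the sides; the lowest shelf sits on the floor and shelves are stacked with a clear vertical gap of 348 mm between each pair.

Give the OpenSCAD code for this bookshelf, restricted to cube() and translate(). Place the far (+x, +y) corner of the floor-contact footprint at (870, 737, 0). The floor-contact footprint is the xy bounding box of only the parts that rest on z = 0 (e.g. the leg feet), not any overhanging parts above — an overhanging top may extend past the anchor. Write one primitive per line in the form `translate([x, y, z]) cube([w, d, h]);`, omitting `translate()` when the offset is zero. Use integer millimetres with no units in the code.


translate([182, 449, 0]) cube([27, 288, 1615]);
translate([843, 449, 0]) cube([27, 288, 1615]);
translate([209, 449, 0]) cube([634, 288, 28]);
translate([209, 449, 376]) cube([634, 288, 28]);
translate([209, 449, 752]) cube([634, 288, 28]);
translate([209, 449, 1128]) cube([634, 288, 28]);
translate([209, 449, 1504]) cube([634, 288, 28]);


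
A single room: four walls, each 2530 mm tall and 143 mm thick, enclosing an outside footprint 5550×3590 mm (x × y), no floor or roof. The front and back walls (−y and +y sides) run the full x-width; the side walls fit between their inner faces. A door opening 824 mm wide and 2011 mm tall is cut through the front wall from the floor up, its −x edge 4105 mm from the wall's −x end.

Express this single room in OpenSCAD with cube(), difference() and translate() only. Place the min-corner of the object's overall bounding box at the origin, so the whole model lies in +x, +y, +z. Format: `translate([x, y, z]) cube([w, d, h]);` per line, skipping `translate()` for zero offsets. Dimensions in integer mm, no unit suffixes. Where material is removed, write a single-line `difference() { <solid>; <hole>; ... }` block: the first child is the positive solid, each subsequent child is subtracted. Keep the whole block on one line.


difference() { cube([5550, 143, 2530]); translate([4105, 0, 0]) cube([824, 143, 2011]); }
translate([0, 3447, 0]) cube([5550, 143, 2530]);
translate([0, 143, 0]) cube([143, 3304, 2530]);
translate([5407, 143, 0]) cube([143, 3304, 2530]);


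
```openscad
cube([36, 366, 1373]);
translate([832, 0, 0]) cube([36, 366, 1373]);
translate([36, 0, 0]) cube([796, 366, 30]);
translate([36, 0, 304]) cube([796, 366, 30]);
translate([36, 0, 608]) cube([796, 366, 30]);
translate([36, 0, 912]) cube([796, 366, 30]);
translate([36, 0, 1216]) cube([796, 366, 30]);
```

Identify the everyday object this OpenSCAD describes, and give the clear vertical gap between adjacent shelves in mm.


A bookshelf. The clear shelf gap is 274 mm.

Two tall side panels with 5 horizontal boards between them — a bookshelf. The first two shelf undersides are at z = 0 and z = 304; with shelf thickness 30, the clear gap is 304 − 0 − 30 = 274 mm.


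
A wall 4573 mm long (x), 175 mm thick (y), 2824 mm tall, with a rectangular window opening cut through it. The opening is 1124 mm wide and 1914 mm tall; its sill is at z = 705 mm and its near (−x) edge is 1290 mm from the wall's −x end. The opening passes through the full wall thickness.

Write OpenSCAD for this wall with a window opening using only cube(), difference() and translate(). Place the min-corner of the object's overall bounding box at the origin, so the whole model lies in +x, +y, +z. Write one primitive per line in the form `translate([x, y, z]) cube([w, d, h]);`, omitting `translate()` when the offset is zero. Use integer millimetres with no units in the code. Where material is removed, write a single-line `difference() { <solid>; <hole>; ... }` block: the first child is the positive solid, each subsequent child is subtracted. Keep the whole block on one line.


difference() { cube([4573, 175, 2824]); translate([1290, 0, 705]) cube([1124, 175, 1914]); }


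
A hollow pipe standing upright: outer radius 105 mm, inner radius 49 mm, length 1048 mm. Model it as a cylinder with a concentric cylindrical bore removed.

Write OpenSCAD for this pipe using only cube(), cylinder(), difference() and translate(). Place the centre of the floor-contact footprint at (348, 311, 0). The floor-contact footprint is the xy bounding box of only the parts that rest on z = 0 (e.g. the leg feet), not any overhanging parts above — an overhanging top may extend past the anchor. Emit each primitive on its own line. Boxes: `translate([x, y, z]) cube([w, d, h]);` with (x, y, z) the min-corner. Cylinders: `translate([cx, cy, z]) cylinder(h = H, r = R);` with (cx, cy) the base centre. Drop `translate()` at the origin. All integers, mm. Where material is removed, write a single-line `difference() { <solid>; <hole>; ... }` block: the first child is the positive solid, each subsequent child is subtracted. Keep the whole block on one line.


difference() { translate([348, 311, 0]) cylinder(h = 1048, r = 105); translate([348, 311, 0]) cylinder(h = 1048, r = 49); }


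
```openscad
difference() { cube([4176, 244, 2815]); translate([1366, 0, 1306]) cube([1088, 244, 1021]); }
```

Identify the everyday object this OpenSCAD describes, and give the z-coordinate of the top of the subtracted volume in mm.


A wall with a window opening. The window head height is 2327 mm.

A wall with a rectangular opening subtracted — a window. Sill at z = 1306, opening 1021 mm tall, so the head is at 1306 + 1021 = 2327 mm.


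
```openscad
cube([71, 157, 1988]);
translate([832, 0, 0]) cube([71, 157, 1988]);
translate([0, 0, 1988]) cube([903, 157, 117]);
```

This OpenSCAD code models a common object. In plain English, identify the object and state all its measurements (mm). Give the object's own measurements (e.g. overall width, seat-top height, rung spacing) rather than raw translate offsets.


A door frame. The clear opening is 761 mm wide and 1988 mm high. Two 71 mm wide jambs, 157 mm deep, stand either side of the opening from the floor to the top of the opening. A 117 mm thick head sits across the top of both jambs, spanning the full outside width of the frame.


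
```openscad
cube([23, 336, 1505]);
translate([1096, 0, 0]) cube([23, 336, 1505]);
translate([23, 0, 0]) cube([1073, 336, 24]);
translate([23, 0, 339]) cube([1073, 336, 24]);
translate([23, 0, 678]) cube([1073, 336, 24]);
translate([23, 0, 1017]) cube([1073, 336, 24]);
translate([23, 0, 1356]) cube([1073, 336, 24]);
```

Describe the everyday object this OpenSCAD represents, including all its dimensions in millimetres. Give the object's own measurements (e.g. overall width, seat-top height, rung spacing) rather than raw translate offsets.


An open bookshelf. Two side panels, each 23 mm thick, 336 mm deep and 1505 mm tall, stand 1119 mm apart (outside-to-outside). Between them sit 5 shelves, each 24 mm thick and 336 mm deep, spanning the full gap between the sides. The bottom shelf rests on the floor (its underside at z = 0) and the clear gap between one shelf's top and the next shelf's underside is 315 mm.


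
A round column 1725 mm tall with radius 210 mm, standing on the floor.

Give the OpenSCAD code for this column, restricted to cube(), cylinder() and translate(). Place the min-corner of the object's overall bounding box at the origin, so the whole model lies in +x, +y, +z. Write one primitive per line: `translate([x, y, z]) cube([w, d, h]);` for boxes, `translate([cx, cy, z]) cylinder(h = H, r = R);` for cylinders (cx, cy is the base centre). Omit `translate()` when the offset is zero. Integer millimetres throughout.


translate([210, 210, 0]) cylinder(h = 1725, r = 210);


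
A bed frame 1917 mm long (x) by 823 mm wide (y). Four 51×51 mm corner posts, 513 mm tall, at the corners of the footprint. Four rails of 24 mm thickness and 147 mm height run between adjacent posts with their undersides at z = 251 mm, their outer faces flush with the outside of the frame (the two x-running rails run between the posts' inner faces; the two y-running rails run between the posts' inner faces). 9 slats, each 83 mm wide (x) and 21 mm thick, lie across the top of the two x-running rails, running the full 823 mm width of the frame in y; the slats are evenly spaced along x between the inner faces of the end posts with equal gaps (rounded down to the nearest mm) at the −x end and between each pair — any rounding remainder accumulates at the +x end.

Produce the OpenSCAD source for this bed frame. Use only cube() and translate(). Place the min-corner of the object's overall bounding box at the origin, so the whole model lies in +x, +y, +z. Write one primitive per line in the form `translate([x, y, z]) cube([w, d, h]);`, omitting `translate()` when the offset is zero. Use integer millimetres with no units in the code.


// slat z = rail_z + rail_h = 251 + 147 = 398
// slat gap = ⌊(1815 − 9·83) / 10⌋ = 106
cube([51, 51, 513]);
translate([0, 772, 0]) cube([51, 51, 513]);
translate([1866, 0, 0]) cube([51, 51, 513]);
translate([1866, 772, 0]) cube([51, 51, 513]);
translate([51, 0, 251]) cube([1815, 24, 147]);
translate([51, 799, 251]) cube([1815, 24, 147]);
translate([0, 51, 251]) cube([24, 721, 147]);
translate([1893, 51, 251]) cube([24, 721, 147]);
translate([157, 0, 398]) cube([83, 823, 21]);
translate([346, 0, 398]) cube([83, 823, 21]);
translate([535, 0, 398]) cube([83, 823, 21]);
translate([724, 0, 398]) cube([83, 823, 21]);
translate([913, 0, 398]) cube([83, 823, 21]);
translate([1102, 0, 398]) cube([83, 823, 21]);
translate([1291, 0, 398]) cube([83, 823, 21]);
translate([1480, 0, 398]) cube([83, 823, 21]);
translate([1669, 0, 398]) cube([83, 823, 21]);


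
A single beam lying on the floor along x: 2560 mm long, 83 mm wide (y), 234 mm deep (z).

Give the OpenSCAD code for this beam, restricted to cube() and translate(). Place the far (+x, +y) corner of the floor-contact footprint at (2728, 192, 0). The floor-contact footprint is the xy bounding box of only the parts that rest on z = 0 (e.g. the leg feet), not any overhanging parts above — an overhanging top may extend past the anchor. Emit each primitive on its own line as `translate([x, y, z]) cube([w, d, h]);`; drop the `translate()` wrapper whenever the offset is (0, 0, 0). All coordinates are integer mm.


translate([168, 109, 0]) cube([2560, 83, 234]);


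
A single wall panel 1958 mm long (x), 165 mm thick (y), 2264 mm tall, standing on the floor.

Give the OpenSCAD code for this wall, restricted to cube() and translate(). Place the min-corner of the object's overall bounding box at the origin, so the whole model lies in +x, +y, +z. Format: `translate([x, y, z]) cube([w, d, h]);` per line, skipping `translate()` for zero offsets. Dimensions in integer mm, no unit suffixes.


cube([1958, 165, 2264]);


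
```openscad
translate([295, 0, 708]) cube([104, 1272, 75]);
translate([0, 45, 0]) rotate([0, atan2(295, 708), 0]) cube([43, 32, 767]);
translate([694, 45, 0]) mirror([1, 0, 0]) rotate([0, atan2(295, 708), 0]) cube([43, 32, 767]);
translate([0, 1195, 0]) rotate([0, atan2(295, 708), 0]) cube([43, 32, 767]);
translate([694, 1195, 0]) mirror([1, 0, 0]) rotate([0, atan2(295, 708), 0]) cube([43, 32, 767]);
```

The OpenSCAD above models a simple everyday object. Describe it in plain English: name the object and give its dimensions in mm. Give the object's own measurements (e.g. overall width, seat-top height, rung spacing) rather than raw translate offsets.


A sawhorse. A 104×1272×75 mm beam (x, y, z) sits on two A-frame leg pairs. Each pair is two raked legs of 43×32 mm section (32 mm along y) splaying symmetrically in x. Each leg rises 708 mm vertically over 295 mm of horizontal reach and is 767 mm long along its own axis. Every leg's outer bottom edge rests on the floor and its outer top edge meets a bottom edge of the beam — the left legs (tilting toward +x) meet the beam's −x bottom edge, the right legs (their mirror images, tilting toward −x) meet its +x bottom edge — so the leg tops tuck under the beam, the beam's underside is 708 mm above the floor, and the feet are 694 mm apart outside-to-outside with the beam centred between them. The two leg pairs are set in 45 mm from either end of the beam.


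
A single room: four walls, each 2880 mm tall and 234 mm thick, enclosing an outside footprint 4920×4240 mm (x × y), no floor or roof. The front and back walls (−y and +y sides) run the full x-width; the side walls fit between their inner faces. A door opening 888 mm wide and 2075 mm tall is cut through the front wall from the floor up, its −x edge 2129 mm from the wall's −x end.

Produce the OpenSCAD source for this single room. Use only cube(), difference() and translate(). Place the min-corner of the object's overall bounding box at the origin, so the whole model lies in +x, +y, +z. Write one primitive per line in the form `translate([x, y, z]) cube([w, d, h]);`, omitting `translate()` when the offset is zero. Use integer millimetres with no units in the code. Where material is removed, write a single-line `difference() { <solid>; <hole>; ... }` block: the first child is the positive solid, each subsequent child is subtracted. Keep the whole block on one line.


difference() { cube([4920, 234, 2880]); translate([2129, 0, 0]) cube([888, 234, 2075]); }
translate([0, 4006, 0]) cube([4920, 234, 2880]);
translate([0, 234, 0]) cube([234, 3772, 2880]);
translate([4686, 234, 0]) cube([234, 3772, 2880]);


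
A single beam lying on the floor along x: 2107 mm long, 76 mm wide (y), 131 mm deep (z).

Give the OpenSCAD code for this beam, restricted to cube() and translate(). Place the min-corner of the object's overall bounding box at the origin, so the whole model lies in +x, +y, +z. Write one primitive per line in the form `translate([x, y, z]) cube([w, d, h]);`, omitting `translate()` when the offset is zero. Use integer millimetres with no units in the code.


cube([2107, 76, 131]);


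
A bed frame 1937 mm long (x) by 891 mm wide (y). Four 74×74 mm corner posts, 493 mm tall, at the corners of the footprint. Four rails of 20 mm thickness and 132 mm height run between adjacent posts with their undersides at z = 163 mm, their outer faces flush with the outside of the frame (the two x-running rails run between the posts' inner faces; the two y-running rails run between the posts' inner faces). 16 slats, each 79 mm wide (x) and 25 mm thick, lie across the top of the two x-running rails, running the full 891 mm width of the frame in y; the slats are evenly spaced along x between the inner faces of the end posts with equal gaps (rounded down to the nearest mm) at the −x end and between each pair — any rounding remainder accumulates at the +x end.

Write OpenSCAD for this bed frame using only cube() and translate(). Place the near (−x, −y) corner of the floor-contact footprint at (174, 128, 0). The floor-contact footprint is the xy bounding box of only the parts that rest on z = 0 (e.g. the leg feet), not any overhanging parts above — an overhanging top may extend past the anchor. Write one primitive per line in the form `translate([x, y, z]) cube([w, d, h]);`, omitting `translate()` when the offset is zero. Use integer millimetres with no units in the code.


// slat z = rail_z + rail_h = 163 + 132 = 295
// slat gap = ⌊(1789 − 16·79) / 17⌋ = 30
translate([174, 128, 0]) cube([74, 74, 493]);
translate([174, 945, 0]) cube([74, 74, 493]);
translate([2037, 128, 0]) cube([74, 74, 493]);
translate([2037, 945, 0]) cube([74, 74, 493]);
translate([248, 128, 163]) cube([1789, 20, 132]);
translate([248, 999, 163]) cube([1789, 20, 132]);
translate([174, 202, 163]) cube([20, 743, 132]);
translate([2091, 202, 163]) cube([20, 743, 132]);
translate([278, 128, 295]) cube([79, 891, 25]);
translate([387, 128, 295]) cube([79, 891, 25]);
translate([496, 128, 295]) cube([79, 891, 25]);
translate([605, 128, 295]) cube([79, 891, 25]);
translate([714, 128, 295]) cube([79, 891, 25]);
translate([823, 128, 295]) cube([79, 891, 25]);
translate([932, 128, 295]) cube([79, 891, 25]);
translate([1041, 128, 295]) cube([79, 891, 25]);
translate([1150, 128, 295]) cube([79, 891, 25]);
translate([1259, 128, 295]) cube([79, 891, 25]);
translate([1368, 128, 295]) cube([79, 891, 25]);
translate([1477, 128, 295]) cube([79, 891, 25]);
translate([1586, 128, 295]) cube([79, 891, 25]);
translate([1695, 128, 295]) cube([79, 891, 25]);
translate([1804, 128, 295]) cube([79, 891, 25]);
translate([1913, 128, 295]) cube([79, 891, 25]);


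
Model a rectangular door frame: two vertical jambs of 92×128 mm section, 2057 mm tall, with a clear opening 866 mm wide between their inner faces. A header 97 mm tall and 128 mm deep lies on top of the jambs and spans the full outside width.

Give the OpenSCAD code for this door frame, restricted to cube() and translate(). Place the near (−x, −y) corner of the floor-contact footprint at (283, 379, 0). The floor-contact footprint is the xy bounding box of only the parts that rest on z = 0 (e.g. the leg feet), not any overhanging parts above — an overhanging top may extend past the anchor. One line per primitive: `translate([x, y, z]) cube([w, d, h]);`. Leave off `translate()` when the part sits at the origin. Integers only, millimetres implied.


translate([283, 379, 0]) cube([92, 128, 2057]);
translate([1241, 379, 0]) cube([92, 128, 2057]);
translate([283, 379, 2057]) cube([1050, 128, 97]);


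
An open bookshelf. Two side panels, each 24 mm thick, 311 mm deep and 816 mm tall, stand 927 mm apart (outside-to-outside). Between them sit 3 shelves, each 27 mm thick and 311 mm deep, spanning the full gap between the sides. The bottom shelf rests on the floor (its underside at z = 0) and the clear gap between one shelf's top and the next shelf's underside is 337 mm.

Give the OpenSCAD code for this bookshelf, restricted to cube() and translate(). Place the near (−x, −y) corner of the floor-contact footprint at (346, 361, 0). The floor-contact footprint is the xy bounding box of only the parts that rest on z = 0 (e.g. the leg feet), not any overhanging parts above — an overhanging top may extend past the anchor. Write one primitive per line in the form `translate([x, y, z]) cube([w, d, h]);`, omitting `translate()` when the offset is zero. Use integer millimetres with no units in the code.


translate([346, 361, 0]) cube([24, 311, 816]);
translate([1249, 361, 0]) cube([24, 311, 816]);
translate([370, 361, 0]) cube([879, 311, 27]);
translate([370, 361, 364]) cube([879, 311, 27]);
translate([370, 361, 728]) cube([879, 311, 27]);


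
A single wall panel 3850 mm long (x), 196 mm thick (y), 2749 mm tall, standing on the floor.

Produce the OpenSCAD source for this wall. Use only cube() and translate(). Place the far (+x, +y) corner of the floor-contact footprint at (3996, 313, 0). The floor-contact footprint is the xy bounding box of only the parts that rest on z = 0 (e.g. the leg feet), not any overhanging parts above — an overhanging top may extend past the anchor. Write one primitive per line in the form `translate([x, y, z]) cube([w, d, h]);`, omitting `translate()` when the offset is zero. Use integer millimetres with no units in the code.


translate([146, 117, 0]) cube([3850, 196, 2749]);


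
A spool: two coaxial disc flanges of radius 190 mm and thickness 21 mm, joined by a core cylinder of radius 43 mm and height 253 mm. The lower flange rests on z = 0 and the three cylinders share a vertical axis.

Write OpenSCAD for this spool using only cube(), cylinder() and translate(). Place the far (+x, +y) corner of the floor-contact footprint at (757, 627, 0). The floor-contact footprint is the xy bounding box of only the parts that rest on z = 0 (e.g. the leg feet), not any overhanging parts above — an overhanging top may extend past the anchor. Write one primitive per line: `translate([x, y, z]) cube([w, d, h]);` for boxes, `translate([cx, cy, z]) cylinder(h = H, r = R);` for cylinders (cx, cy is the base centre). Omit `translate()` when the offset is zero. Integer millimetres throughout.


translate([567, 437, 0]) cylinder(h = 21, r = 190);
translate([567, 437, 21]) cylinder(h = 253, r = 43);
translate([567, 437, 274]) cylinder(h = 21, r = 190);


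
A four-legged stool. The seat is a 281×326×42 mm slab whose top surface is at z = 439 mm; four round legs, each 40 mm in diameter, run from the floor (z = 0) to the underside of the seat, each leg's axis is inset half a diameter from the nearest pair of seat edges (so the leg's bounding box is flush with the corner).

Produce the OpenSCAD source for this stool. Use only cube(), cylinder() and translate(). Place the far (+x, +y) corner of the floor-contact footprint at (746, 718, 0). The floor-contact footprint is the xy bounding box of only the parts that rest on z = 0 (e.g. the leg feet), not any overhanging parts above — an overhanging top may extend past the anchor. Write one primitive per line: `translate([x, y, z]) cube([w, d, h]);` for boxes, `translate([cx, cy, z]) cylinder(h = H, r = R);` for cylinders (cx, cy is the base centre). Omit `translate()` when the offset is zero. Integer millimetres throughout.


translate([465, 392, 397]) cube([281, 326, 42]);
translate([485, 412, 0]) cylinder(h = 397, r = 20);
translate([726, 412, 0]) cylinder(h = 397, r = 20);
translate([485, 698, 0]) cylinder(h = 397, r = 20);
translate([726, 698, 0]) cylinder(h = 397, r = 20);


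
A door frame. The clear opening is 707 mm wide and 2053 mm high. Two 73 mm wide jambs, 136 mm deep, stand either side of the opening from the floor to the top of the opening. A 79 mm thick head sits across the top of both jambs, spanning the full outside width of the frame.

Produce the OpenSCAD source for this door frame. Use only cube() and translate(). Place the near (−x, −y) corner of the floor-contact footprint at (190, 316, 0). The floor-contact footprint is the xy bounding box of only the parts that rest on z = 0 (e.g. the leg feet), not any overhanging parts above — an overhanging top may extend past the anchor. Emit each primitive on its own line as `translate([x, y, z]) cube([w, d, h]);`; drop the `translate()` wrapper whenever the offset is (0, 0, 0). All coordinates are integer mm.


translate([190, 316, 0]) cube([73, 136, 2053]);
translate([970, 316, 0]) cube([73, 136, 2053]);
translate([190, 316, 2053]) cube([853, 136, 79]);


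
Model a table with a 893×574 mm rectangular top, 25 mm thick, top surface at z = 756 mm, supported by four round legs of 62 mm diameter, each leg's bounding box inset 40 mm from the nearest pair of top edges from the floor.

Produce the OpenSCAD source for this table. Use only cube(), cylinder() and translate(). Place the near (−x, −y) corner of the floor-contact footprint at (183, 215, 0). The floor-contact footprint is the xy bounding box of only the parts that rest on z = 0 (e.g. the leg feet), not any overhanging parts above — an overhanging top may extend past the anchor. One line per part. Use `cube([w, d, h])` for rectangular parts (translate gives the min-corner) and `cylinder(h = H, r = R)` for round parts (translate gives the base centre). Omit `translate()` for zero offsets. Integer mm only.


// leg_h = 756 - 25 = 731
translate([143, 175, 731]) cube([893, 574, 25]);
translate([214, 246, 0]) cylinder(h = 731, r = 31);
translate([965, 246, 0]) cylinder(h = 731, r = 31);
translate([214, 678, 0]) cylinder(h = 731, r = 31);
translate([965, 678, 0]) cylinder(h = 731, r = 31);


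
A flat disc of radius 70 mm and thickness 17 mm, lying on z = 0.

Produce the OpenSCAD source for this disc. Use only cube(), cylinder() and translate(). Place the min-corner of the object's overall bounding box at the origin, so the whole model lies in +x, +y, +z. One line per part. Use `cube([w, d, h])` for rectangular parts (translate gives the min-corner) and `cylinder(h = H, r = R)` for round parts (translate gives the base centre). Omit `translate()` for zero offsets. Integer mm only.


translate([70, 70, 0]) cylinder(h = 17, r = 70);


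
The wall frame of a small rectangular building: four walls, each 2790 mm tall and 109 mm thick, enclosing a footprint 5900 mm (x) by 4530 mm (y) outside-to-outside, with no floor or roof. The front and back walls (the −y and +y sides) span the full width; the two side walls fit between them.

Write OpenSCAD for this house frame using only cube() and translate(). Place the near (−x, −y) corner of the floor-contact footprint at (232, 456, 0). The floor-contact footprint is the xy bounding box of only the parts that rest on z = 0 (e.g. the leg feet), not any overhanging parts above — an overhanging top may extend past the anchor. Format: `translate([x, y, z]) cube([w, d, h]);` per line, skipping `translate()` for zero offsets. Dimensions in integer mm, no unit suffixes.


translate([232, 456, 0]) cube([5900, 109, 2790]);
translate([232, 4877, 0]) cube([5900, 109, 2790]);
translate([232, 565, 0]) cube([109, 4312, 2790]);
translate([6023, 565, 0]) cube([109, 4312, 2790]);


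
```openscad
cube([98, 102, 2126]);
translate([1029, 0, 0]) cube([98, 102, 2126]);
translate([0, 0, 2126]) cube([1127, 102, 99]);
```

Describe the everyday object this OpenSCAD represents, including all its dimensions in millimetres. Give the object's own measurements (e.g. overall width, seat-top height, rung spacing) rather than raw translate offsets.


A door frame. The clear opening is 931 mm wide and 2126 mm high. Two 98 mm wide jambs, 102 mm deep, stand either side of the opening from the floor to the top of the opening. A 99 mm thick head sits across the top of both jambs, spanning the full outside width of the frame.


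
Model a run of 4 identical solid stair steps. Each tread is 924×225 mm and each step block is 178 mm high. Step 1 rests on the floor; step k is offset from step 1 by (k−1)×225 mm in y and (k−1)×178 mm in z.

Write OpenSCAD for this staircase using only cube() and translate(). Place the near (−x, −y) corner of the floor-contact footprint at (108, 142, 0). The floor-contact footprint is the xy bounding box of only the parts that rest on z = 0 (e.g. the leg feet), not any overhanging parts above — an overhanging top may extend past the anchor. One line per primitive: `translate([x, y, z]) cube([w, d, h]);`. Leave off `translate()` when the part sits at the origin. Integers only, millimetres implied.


translate([108, 142, 0]) cube([924, 225, 178]);
translate([108, 367, 178]) cube([924, 225, 178]);
translate([108, 592, 356]) cube([924, 225, 178]);
translate([108, 817, 534]) cube([924, 225, 178]);


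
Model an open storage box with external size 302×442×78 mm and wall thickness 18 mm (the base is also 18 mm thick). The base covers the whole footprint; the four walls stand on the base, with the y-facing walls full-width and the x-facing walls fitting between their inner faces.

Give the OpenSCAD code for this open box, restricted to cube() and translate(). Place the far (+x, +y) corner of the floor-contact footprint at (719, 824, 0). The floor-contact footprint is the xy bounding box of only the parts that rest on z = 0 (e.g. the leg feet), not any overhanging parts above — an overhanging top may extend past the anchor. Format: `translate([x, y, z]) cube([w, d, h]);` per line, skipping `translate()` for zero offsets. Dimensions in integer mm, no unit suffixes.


translate([417, 382, 0]) cube([302, 442, 18]);
translate([417, 382, 18]) cube([302, 18, 60]);
translate([417, 806, 18]) cube([302, 18, 60]);
translate([417, 400, 18]) cube([18, 406, 60]);
translate([701, 400, 18]) cube([18, 406, 60]);


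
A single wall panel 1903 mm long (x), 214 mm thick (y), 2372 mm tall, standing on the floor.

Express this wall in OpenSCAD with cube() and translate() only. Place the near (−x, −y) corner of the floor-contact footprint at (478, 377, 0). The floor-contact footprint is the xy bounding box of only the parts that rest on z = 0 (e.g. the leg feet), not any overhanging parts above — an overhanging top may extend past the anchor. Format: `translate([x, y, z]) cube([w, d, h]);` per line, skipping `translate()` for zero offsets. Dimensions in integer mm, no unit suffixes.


translate([478, 377, 0]) cube([1903, 214, 2372]);


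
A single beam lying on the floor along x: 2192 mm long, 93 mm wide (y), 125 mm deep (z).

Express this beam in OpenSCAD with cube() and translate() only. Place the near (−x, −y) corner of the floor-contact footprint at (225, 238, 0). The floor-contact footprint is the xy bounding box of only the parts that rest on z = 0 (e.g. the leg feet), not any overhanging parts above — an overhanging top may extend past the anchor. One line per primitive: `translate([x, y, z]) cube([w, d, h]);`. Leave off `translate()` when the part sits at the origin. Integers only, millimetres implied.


translate([225, 238, 0]) cube([2192, 93, 125]);


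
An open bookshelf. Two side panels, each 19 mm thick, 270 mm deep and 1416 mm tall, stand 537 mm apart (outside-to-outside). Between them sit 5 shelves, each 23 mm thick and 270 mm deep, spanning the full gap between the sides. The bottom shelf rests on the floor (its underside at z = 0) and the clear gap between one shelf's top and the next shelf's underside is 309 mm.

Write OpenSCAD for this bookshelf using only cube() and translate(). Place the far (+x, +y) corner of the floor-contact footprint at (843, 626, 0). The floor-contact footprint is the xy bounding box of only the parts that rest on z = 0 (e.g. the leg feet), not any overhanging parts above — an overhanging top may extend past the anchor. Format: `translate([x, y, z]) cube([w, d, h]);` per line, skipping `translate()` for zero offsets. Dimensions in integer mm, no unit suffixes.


translate([306, 356, 0]) cube([19, 270, 1416]);
translate([824, 356, 0]) cube([19, 270, 1416]);
translate([325, 356, 0]) cube([499, 270, 23]);
translate([325, 356, 332]) cube([499, 270, 23]);
translate([325, 356, 664]) cube([499, 270, 23]);
translate([325, 356, 996]) cube([499, 270, 23]);
translate([325, 356, 1328]) cube([499, 270, 23]);
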